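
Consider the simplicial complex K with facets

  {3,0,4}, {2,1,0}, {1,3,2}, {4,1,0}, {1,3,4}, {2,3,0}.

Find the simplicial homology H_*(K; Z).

Order the vertices as 0 < 1 < 2 < 3 < 4. Listing each simplex with vertices in this order, K has dimension 2 with simplices:

  0-simplices (5): [0], [1], [2], [3], [4]
  1-simplices (9): [0,1], [0,2], [0,3], [0,4], [1,2], [1,3], [1,4], [2,3], [3,4]
  2-simplices (6): [0,1,2], [0,1,4], [0,2,3], [0,3,4], [1,2,3], [1,3,4]

so the chain groups are C_0 ≅ Z^5, C_1 ≅ Z^9, C_2 ≅ Z^6.

The boundary map ∂_1: C_1 → C_0 is given by ∂[p,q] = [q] − [p].
As a 5×9 matrix over Z this has rank 4, with invariant factors (1,1,1,1).

Boundary ∂_2: C_2 → C_1 sends each 2-simplex [p,q,r] to [q,r] − [p,r] + [p,q]. For instance
  ∂[1,3,4] = [3,4] − [1,4] + [1,3],
  ∂[1,2,3] = [2,3] − [1,3] + [1,2].
As a 9×6 matrix over Z this has rank 5, with invariant factors (1,1,1,1,1).

From H_k ≅ ker(∂_k) / im(∂_{k+1}) we obtain:

  H_0: rank C_0 − rank ∂_1 = 5 − 4 = 1, and the invariant factors of ∂_1 are all 1, so H_0 = Z.
  H_1: rank ker ∂_1 − rank ∂_2 = (9 − 4) − 5 = 0, and the invariant factors of ∂_2 are all 1, so H_1 = 0.
  H_2: rank ker ∂_2 − rank ∂_3 = (6 − 5) − 0 = 1, and there is no ∂_3, so H_2 = Z.

H_0 ≅ Z,  H_1 = 0,  H_2 ≅ Z.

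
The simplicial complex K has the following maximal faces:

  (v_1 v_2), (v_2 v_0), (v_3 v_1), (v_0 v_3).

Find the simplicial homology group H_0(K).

Take the total order v_0 < v_1 < v_2 < v_3 on the vertex set. Then K (dimension 1) consists of the simplices:

  0-simplices (4): [v_0], [v_1], [v_2], [v_3]
  1-simplices (4): [v_0,v_2], [v_0,v_3], [v_1,v_2], [v_1,v_3]

so the chain groups are C_0 ≅ Z^4, C_1 ≅ Z^4.

Boundary ∂_1: C_1 → C_0 sends each edge [p,q] (with p < q) to q − p. For instance
  ∂[v_1,v_2] = [v_2] − [v_1].
This gives a 4×4 integer matrix of rank 3; reducing to Smith normal form yields diagonal entries (1,1,1).

Computing H_k = (kernel of ∂_k) / (image of ∂_{k+1}):

  H_0: rank C_0 − rank ∂_1 = 4 − 3 = 1, and the invariant factors of ∂_1 are all 1, so H_0 = Z.

H_0 = Z.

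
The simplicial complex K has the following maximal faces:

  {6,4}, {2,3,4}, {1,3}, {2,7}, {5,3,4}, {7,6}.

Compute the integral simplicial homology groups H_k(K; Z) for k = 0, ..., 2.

Order the vertices as 1 < 2 < 3 < 4 < 5 < 6 < 7. Listing each simplex with vertices in this order, K has dimension 2 with simplices:

  0-simplices (7): [1], [2], [3], [4], [5], [6], [7]
  1-simplices (9): [1,3], [2,3], [2,4], [2,7], [3,4], [3,5], [4,5], [4,6], [6,7]
  2-simplices (2): [2,3,4], [3,4,5]

so the chain groups are C_0 ≅ Z^7, C_1 ≅ Z^9, C_2 ≅ Z^2.

The boundary map ∂_1: C_1 → C_0 sends each edge [p,q] (with p < q) to q − p.
The resulting 7×9 matrix has rank 6, and its Smith normal form has invariant factors (1,1,1,1,1,1).

∂_2: C_2 → C_1 maps a triangle to the signed sum of its edges. For instance
  ∂[2,3,4] = [3,4] − [2,4] + [2,3],
  ∂[3,4,5] = [4,5] − [3,5] + [3,4].
This gives a 9×2 integer matrix of rank 2; reducing to Smith normal form yields diagonal entries (1,1).

From H_k ≅ ker(∂_k) / im(∂_{k+1}) we obtain:

  H_0: rank C_0 − rank ∂_1 = 7 − 6 = 1, and the invariant factors of ∂_1 are all 1, so H_0 = Z.
  H_1: rank ker ∂_1 − rank ∂_2 = (9 − 6) − 2 = 1, and the invariant factors of ∂_2 are all 1, so H_1 = Z.
  H_2: rank ker ∂_2 − rank ∂_3 = (2 − 2) − 0 = 0, and there is no ∂_3, so H_2 = 0.

As a check, the Euler characteristic is 7 − 9 + 2 = 0, which agrees with 1 − 1 + 0 = 0.

H_0 = Z,  H_1 = Z,  H_2 = 0.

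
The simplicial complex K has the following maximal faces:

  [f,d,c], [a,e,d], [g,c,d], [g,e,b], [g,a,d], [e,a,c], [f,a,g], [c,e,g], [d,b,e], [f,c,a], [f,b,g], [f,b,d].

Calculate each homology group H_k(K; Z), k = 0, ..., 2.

Take the total order a < b < c < d < e < f < g on the vertex set. Then K (dimension 2) consists of the simplices:

  0-simplices (7): a, b, c, d, e, f, g
  1-simplices (18): ac, ad, ae, af, ag, bd, be, bf, bg, cd, ce, cf, cg, de, df, dg, eg, fg
  2-simplices (12): ace, acf, ade, adg, afg, bde, bdf, beg, bfg, cdf, cdg, ceg

giving chain groups C_0 ≅ Z^7, C_1 ≅ Z^18, C_2 ≅ Z^12.

∂_1: C_1 → C_0 maps an edge to its endpoints' difference, ∂[p,q] = q − p. For instance
  ∂ce = e − c.
The resulting 7×18 matrix has rank 6, and its Smith normal form has invariant factors (1,1,1,1,1,1).

Boundary ∂_2: C_2 → C_1 acts by ∂[p,q,r] = [q,r] − [p,r] + [p,q]. For instance
  ∂bdf = df − bf + bd,
  ∂ace = ce − ae + ac.
As a 18×12 matrix over Z this has rank 12, with invariant factors (1,1,1,1,1,1,1,1,1,1,1,2).

Computing H_k = (kernel of ∂_k) / (image of ∂_{k+1}):

  H_0: rank C_0 − rank ∂_1 = 7 − 6 = 1, and the invariant factors of ∂_1 are all 1, so H_0 ≅ Z.
  H_1: rank ker ∂_1 − rank ∂_2 = (18 − 6) − 12 = 0, and ∂_2 has invariant factor 2 > 1, so H_1 ≅ Z/2.
  H_2: rank ker ∂_2 − rank ∂_3 = (12 − 12) − 0 = 0, and there is no ∂_3, so H_2 ≅ 0.

(K is a triangulation of the real projective plane RP^2.)

H_0 = Z,  H_1 = Z/2,  H_2 = 0.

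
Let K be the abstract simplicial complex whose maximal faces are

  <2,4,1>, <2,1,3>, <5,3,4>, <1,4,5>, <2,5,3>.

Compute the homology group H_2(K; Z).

H_2 ≅ 0.

Order the vertices as 1 < 2 < 3 < 4 < 5. Listing each simplex with vertices in this order, K has dimension 2 with simplices:

  0-simplices (5): [1], [2], [3], [4], [5]
  1-simplices (10): [1,2], [1,3], [1,4], [1,5], [2,3], [2,4], [2,5], [3,4], [3,5], [4,5]
  2-simplices (5): [1,2,3], [1,2,4], [1,4,5], [2,3,5], [3,4,5]

Hence C_0 ≅ Z^5, C_1 ≅ Z^10, C_2 ≅ Z^5.

∂_1: C_1 → C_0 is given by ∂[p,q] = [q] − [p]. For instance
  ∂[2,5] = [5] − [2].
As a 5×10 matrix over Z this has rank 4, with invariant factors (1,1,1,1).

The boundary map ∂_2: C_2 → C_1 sends each 2-simplex [p,q,r] to [q,r] − [p,r] + [p,q]. For instance
  ∂[1,2,3] = [2,3] − [1,3] + [1,2],
  ∂[1,4,5] = [4,5] − [1,5] + [1,4].
The resulting 10×5 matrix has rank 5, and its Smith normal form has invariant factors (1,1,1,1,1).

From H_k ≅ ker(∂_k) / im(∂_{k+1}) we obtain:

  H_2: rank ker ∂_2 − rank ∂_3 = (5 − 5) − 0 = 0, and there is no ∂_3, so H_2 = 0.

(K is a triangulation of the Möbius band.)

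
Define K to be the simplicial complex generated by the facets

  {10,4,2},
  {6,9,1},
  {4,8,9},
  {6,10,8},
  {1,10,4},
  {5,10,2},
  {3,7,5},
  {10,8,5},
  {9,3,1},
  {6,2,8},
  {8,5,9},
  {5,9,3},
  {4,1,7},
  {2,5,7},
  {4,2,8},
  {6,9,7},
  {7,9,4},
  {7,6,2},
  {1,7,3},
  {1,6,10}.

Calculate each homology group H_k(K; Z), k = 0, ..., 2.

H_0 = Z,  H_1 = Z × Z/2,  H_2 = 0.

We work with the vertex ordering 1 < 2 < 3 < 4 < 5 < 6 < 7 < 8 < 9 < 10. The simplices of K, each written with vertices in increasing order, are:

  0-simplices (10): [1], [2], [3], [4], [5], [6], [7], [8], [9], [10]
  1-simplices (30): (30 of them)
  2-simplices (20): (20 of them)

so the chain groups are C_0 ≅ Z^10, C_1 ≅ Z^30, C_2 ≅ Z^20.

∂_1: C_1 → C_0 maps an edge to its endpoints' difference, ∂[p,q] = q − p.
This gives a 10×30 integer matrix of rank 9; reducing to Smith normal form yields diagonal entries (1,1,1,1,1,1,1,1,1).

The boundary map ∂_2: C_2 → C_1 acts by ∂[p,q,r] = [q,r] − [p,r] + [p,q]. For instance
  ∂[4,8,9] = [8,9] − [4,9] + [4,8],
  ∂[2,6,7] = [6,7] − [2,7] + [2,6].
The 30×20 boundary matrix has rank 20 and Smith normal form diag(1,1,1,1,1,1,1,1,1,1,1,1,1,1,1,1,1,1,1,2).

Now H_k = ker ∂_k / im ∂_{k+1}, so:

  H_0: rank C_0 − rank ∂_1 = 10 − 9 = 1, and the invariant factors of ∂_1 are all 1, so H_0 = Z.
  H_1: rank ker ∂_1 − rank ∂_2 = (30 − 9) − 20 = 1, and ∂_2 has invariant factor 2 > 1, so H_1 = Z × Z/2.
  H_2: rank ker ∂_2 − rank ∂_3 = (20 − 20) − 0 = 0, and there is no ∂_3, so H_2 = 0.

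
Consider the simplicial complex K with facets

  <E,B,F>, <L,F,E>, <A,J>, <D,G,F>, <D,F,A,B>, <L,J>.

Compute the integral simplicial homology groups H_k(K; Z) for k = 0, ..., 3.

H_0 ≅ Z,  H_1 ≅ Z,  H_2 = 0,  H_3 = 0.

We work with the vertex ordering A < B < D < E < F < G < J < L. The simplices of K, each written with vertices in increasing order, are:

  0-simplices (8): A, B, D, E, F, G, J, L
  1-simplices (14): AB, AD, AF, AJ, BD, BE, BF, DF, DG, EF, EL, FG, FL, JL
  2-simplices (7): ABD, ABF, ADF, BDF, BEF, DFG, EFL
  3-simplices (1): ABDF

so the chain groups are C_0 ≅ Z^8, C_1 ≅ Z^14, C_2 ≅ Z^7, C_3 ≅ Z^1.

∂_1: C_1 → C_0 sends each edge [p,q] (with p < q) to q − p.
The resulting 8×14 matrix has rank 7, and its Smith normal form has invariant factors (1,1,1,1,1,1,1).

The boundary map ∂_2: C_2 → C_1 sends each 2-simplex [p,q,r] to [q,r] − [p,r] + [p,q]. For instance
  ∂BEF = EF − BF + BE,
  ∂BDF = DF − BF + BD.
As a 14×7 matrix over Z this has rank 6, with invariant factors (1,1,1,1,1,1).

∂_3: C_3 → C_2 sends each 3-simplex σ to the alternating sum Σ_i (−1)^i (σ with its i-th vertex removed). For instance
  ∂ABDF = BDF − ADF + ABF − ABD.
This gives a 7×1 integer matrix of rank 1; reducing to Smith normal form yields diagonal entries (1).

Computing H_k = (kernel of ∂_k) / (image of ∂_{k+1}):

  H_0: rank C_0 − rank ∂_1 = 8 − 7 = 1, and the invariant factors of ∂_1 are all 1, so H_0 = Z.
  H_1: rank ker ∂_1 − rank ∂_2 = (14 − 7) − 6 = 1, and the invariant factors of ∂_2 are all 1, so H_1 = Z.
  H_2: rank ker ∂_2 − rank ∂_3 = (7 − 6) − 1 = 0, and the invariant factors of ∂_3 are all 1, so H_2 = 0.
  H_3: rank ker ∂_3 − rank ∂_4 = (1 − 1) − 0 = 0, and there is no ∂_4, so H_3 = 0.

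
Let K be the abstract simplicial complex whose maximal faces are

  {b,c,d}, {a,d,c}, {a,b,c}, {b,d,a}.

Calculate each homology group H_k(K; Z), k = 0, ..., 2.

Take the total order a < b < c < d on the vertex set. Then K (dimension 2) consists of the simplices:

  0-simplices (4): a, b, c, d
  1-simplices (6): ab, ac, ad, bc, bd, cd
  2-simplices (4): abc, abd, acd, bcd

giving chain groups C_0 ≅ Z^4, C_1 ≅ Z^6, C_2 ≅ Z^4.

∂_1: C_1 → C_0 is given by ∂[p,q] = [q] − [p]. For instance
  ∂ab = b − a.
The 4×6 boundary matrix has rank 3 and Smith normal form diag(1,1,1).

∂_2: C_2 → C_1 acts by ∂[p,q,r] = [q,r] − [p,r] + [p,q]. For instance
  ∂bcd = cd − bd + bc,
  ∂abd = bd − ad + ab.
The 6×4 boundary matrix has rank 3 and Smith normal form diag(1,1,1).

Computing H_k = (kernel of ∂_k) / (image of ∂_{k+1}):

  H_0: rank C_0 − rank ∂_1 = 4 − 3 = 1, and the invariant factors of ∂_1 are all 1, so H_0 ≅ Z.
  H_1: rank ker ∂_1 − rank ∂_2 = (6 − 3) − 3 = 0, and the invariant factors of ∂_2 are all 1, so H_1 ≅ 0.
  H_2: rank ker ∂_2 − rank ∂_3 = (4 − 3) − 0 = 1, and there is no ∂_3, so H_2 ≅ Z.

As a check, the Euler characteristic is 4 − 6 + 4 = 2, which agrees with 1 − 0 + 1 = 2.

H_0 = Z,  H_1 = 0,  H_2 = Z.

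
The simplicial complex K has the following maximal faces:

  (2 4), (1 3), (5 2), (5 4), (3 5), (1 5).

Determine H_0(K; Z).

H_0 = Z.

Take the total order 1 < 2 < 3 < 4 < 5 on the vertex set. Then K (dimension 1) consists of the simplices:

  0-simplices (5): [1], [2], [3], [4], [5]
  1-simplices (6): [1,3], [1,5], [2,4], [2,5], [3,5], [4,5]

giving chain groups C_0 ≅ Z^5, C_1 ≅ Z^6.

∂_1: C_1 → C_0 is given by ∂[p,q] = [q] − [p]. For instance
  ∂[1,3] = [3] − [1].
The 5×6 boundary matrix has rank 4 and Smith normal form diag(1,1,1,1).

From H_k ≅ ker(∂_k) / im(∂_{k+1}) we obtain:

  H_0: rank C_0 − rank ∂_1 = 5 − 4 = 1, and the invariant factors of ∂_1 are all 1, so H_0 ≅ Z.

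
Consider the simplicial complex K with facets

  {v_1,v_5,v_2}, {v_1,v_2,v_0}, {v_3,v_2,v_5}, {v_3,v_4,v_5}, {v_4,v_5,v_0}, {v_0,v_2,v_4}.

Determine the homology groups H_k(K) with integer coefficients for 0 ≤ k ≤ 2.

H_0 = Z,  H_1 = Z,  H_2 = 0.

Order the vertices as v_0 < v_1 < v_2 < v_3 < v_4 < v_5. Listing each simplex with vertices in this order, K has dimension 2 with simplices:

  0-simplices (6): [v_0], [v_1], [v_2], [v_3], [v_4], [v_5]
  1-simplices (12): [v_0,v_1], [v_0,v_2], [v_0,v_4], [v_0,v_5], [v_1,v_2], [v_1,v_5], [v_2,v_3], [v_2,v_4], [v_2,v_5], [v_3,v_4], [v_3,v_5], [v_4,v_5]
  2-simplices (6): [v_0,v_1,v_2], [v_0,v_2,v_4], [v_0,v_4,v_5], [v_1,v_2,v_5], [v_2,v_3,v_5], [v_3,v_4,v_5]

giving chain groups C_0 ≅ Z^6, C_1 ≅ Z^12, C_2 ≅ Z^6.

∂_1: C_1 → C_0 sends each edge [p,q] (with p < q) to q − p. For instance
  ∂[v_0,v_2] = [v_2] − [v_0].
The resulting 6×12 matrix has rank 5, and its Smith normal form has invariant factors (1,1,1,1,1).

Boundary ∂_2: C_2 → C_1 acts by ∂[p,q,r] = [q,r] − [p,r] + [p,q]. For instance
  ∂[v_2,v_3,v_5] = [v_3,v_5] − [v_2,v_5] + [v_2,v_3],
  ∂[v_3,v_4,v_5] = [v_4,v_5] − [v_3,v_5] + [v_3,v_4].
The resulting 12×6 matrix has rank 6, and its Smith normal form has invariant factors (1,1,1,1,1,1).

Computing H_k = (kernel of ∂_k) / (image of ∂_{k+1}):

  H_0: rank C_0 − rank ∂_1 = 6 − 5 = 1, and the invariant factors of ∂_1 are all 1, so H_0 ≅ Z.
  H_1: rank ker ∂_1 − rank ∂_2 = (12 − 5) − 6 = 1, and the invariant factors of ∂_2 are all 1, so H_1 ≅ Z.
  H_2: rank ker ∂_2 − rank ∂_3 = (6 − 6) − 0 = 0, and there is no ∂_3, so H_2 ≅ 0.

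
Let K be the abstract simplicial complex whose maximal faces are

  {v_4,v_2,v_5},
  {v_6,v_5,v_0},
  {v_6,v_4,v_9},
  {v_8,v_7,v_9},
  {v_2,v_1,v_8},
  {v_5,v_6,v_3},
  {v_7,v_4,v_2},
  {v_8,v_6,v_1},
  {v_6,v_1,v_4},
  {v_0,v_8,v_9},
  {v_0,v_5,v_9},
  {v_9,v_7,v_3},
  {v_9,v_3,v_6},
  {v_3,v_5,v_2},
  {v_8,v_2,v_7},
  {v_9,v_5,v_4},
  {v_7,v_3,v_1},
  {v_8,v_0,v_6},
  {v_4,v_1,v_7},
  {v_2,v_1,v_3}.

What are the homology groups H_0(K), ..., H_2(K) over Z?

H_0 ≅ Z,  H_1 ≅ Z ⊕ Z_2,  H_2 = 0.

We work with the vertex ordering v_0 < v_1 < v_2 < v_3 < v_4 < v_5 < v_6 < v_7 < v_8 < v_9. The simplices of K, each written with vertices in increasing order, are:

  0-simplices (10): [v_0], [v_1], [v_2], [v_3], [v_4], [v_5], [v_6], [v_7], [v_8], [v_9]
  1-simplices (30): (30 of them)
  2-simplices (20): (20 of them)

giving chain groups C_0 ≅ Z^10, C_1 ≅ Z^30, C_2 ≅ Z^20.

Boundary ∂_1: C_1 → C_0 maps an edge to its endpoints' difference, ∂[p,q] = q − p.
This gives a 10×30 integer matrix of rank 9; reducing to Smith normal form yields diagonal entries (1,1,1,1,1,1,1,1,1).

Boundary ∂_2: C_2 → C_1 sends each 2-simplex [p,q,r] to [q,r] − [p,r] + [p,q]. For instance
  ∂[v_1,v_4,v_6] = [v_4,v_6] − [v_1,v_6] + [v_1,v_4],
  ∂[v_0,v_8,v_9] = [v_8,v_9] − [v_0,v_9] + [v_0,v_8].
The resulting 30×20 matrix has rank 20, and its Smith normal form has invariant factors (1,1,1,1,1,1,1,1,1,1,1,1,1,1,1,1,1,1,1,2).

From H_k ≅ ker(∂_k) / im(∂_{k+1}) we obtain:

  H_0: rank C_0 − rank ∂_1 = 10 − 9 = 1, and the invariant factors of ∂_1 are all 1, so H_0 ≅ Z.
  H_1: rank ker ∂_1 − rank ∂_2 = (30 − 9) − 20 = 1, and ∂_2 has invariant factor 2 > 1, so H_1 ≅ Z ⊕ Z_2.
  H_2: rank ker ∂_2 − rank ∂_3 = (20 − 20) − 0 = 0, and there is no ∂_3, so H_2 ≅ 0.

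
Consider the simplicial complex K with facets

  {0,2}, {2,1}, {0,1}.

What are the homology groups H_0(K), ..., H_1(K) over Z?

K has 3 vertices, 3 edges.
rank ∂_0 = 0, rank ∂_1 = 2 ⇒ b_0 = 3 − 0 − 2 = 1; all invariant factors of ∂_1 are 1 so no torsion. So H_0 = Z.
rank ∂_1 = 2, rank ∂_2 = 0 ⇒ b_1 = 3 − 2 − 0 = 1. So H_1 = Z.

H_0 ≅ Z,  H_1 ≅ Z.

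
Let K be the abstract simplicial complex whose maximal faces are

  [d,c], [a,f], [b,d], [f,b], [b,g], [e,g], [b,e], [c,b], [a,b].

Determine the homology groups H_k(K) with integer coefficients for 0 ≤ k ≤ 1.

H_0 ≅ Z,  H_1 ≅ Z^3.

Take the total order a < b < c < d < e < f < g on the vertex set. Then K (dimension 1) consists of the simplices:

  0-simplices (7): a, b, c, d, e, f, g
  1-simplices (9): ab, af, bc, bd, be, bf, bg, cd, eg

so the chain groups are C_0 ≅ Z^7, C_1 ≅ Z^9.

The boundary map ∂_1: C_1 → C_0 maps an edge to its endpoints' difference, ∂[p,q] = q − p. For instance
  ∂eg = g − e.
This gives a 7×9 integer matrix of rank 6; reducing to Smith normal form yields diagonal entries (1,1,1,1,1,1).

Computing H_k = (kernel of ∂_k) / (image of ∂_{k+1}):

  H_0: rank C_0 − rank ∂_1 = 7 − 6 = 1, and the invariant factors of ∂_1 are all 1, so H_0 = Z.
  H_1: rank ker ∂_1 − rank ∂_2 = (9 − 6) − 0 = 3, and there is no ∂_2, so H_1 = Z^3.

As a check, the Euler characteristic is 7 − 9 = -2, which agrees with 1 − 3 = -2.
(K is a triangulation of a wedge of 3 circles.)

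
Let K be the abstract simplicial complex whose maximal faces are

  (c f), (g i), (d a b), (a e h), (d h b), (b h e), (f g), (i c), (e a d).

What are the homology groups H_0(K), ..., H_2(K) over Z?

Fix the vertex order a < b < c < d < e < f < g < h < i and write every simplex with vertices in increasing order. Then dim K = 2 and the simplices of K are:

  0-simplices (9): a, b, c, d, e, f, g, h, i
  1-simplices (14): ab, ad, ae, ah, bd, be, bh, cf, ci, de, dh, eh, fg, gi
  2-simplices (5): abd, ade, aeh, bdh, beh

giving chain groups C_0 ≅ Z^9, C_1 ≅ Z^14, C_2 ≅ Z^5.

∂_1: C_1 → C_0 is given by ∂[p,q] = [q] − [p]. For instance
  ∂de = e − d.
As a 9×14 matrix over Z this has rank 7, with invariant factors (1,1,1,1,1,1,1).

∂_2: C_2 → C_1 maps a triangle to the signed sum of its edges. For instance
  ∂ade = de − ae + ad,
  ∂bdh = dh − bh + bd.
As a 14×5 matrix over Z this has rank 5, with invariant factors (1,1,1,1,1).

Now H_k = ker ∂_k / im ∂_{k+1}, so:

  H_0: rank C_0 − rank ∂_1 = 9 − 7 = 2, and the invariant factors of ∂_1 are all 1, so H_0 ≅ Z^2.
  H_1: rank ker ∂_1 − rank ∂_2 = (14 − 7) − 5 = 2, and the invariant factors of ∂_2 are all 1, so H_1 ≅ Z^2.
  H_2: rank ker ∂_2 − rank ∂_3 = (5 − 5) − 0 = 0, and there is no ∂_3, so H_2 ≅ 0.

As a check, the Euler characteristic is 9 − 14 + 5 = 0, which agrees with 2 − 2 + 0 = 0.

H_0 ≅ Z^2,  H_1 ≅ Z^2,  H_2 = 0.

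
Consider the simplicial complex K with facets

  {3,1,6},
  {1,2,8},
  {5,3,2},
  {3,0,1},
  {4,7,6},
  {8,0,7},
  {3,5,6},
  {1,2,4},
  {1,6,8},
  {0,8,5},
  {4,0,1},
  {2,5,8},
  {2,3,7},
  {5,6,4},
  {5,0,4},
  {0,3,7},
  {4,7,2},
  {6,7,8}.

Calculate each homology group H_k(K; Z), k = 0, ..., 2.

H_0 = Z,  H_1 = Z^2,  H_2 = Z.

Take the total order 0 < 1 < 2 < 3 < 4 < 5 < 6 < 7 < 8 on the vertex set. Then K (dimension 2) consists of the simplices:

  0-simplices (9): [0], [1], [2], [3], [4], [5], [6], [7], [8]
  1-simplices (27): (27 of them)
  2-simplices (18): [0,1,3], [0,1,4], [0,3,7], [0,4,5], [0,5,8], [0,7,8], [1,2,4], [1,2,8], [1,3,6], [1,6,8], [2,3,5], [2,3,7], [2,4,7], [2,5,8], [3,5,6], [4,5,6], [4,6,7], [6,7,8]

so the chain groups are C_0 ≅ Z^9, C_1 ≅ Z^27, C_2 ≅ Z^18.

∂_1: C_1 → C_0 maps an edge to its endpoints' difference, ∂[p,q] = q − p.
This gives a 9×27 integer matrix of rank 8; reducing to Smith normal form yields diagonal entries (1,1,1,1,1,1,1,1).

∂_2: C_2 → C_1 acts by ∂[p,q,r] = [q,r] − [p,r] + [p,q]. For instance
  ∂[0,7,8] = [7,8] − [0,8] + [0,7],
  ∂[2,3,5] = [3,5] − [2,5] + [2,3].
The 27×18 boundary matrix has rank 17 and Smith normal form diag(1,1,1,1,1,1,1,1,1,1,1,1,1,1,1,1,1).

Reading off H_k = ker ∂_k / im ∂_{k+1}:

  H_0: rank C_0 − rank ∂_1 = 9 − 8 = 1, and the invariant factors of ∂_1 are all 1, so H_0 = Z.
  H_1: rank ker ∂_1 − rank ∂_2 = (27 − 8) − 17 = 2, and the invariant factors of ∂_2 are all 1, so H_1 = Z^2.
  H_2: rank ker ∂_2 − rank ∂_3 = (18 − 17) − 0 = 1, and there is no ∂_3, so H_2 = Z.

As a check, the Euler characteristic is 9 − 27 + 18 = 0, which agrees with 1 − 2 + 1 = 0.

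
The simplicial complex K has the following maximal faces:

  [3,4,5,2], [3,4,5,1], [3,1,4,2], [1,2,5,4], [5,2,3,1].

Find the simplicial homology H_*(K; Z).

H_0 ≅ Z,  H_1 = 0,  H_2 = 0,  H_3 ≅ Z.

We work with the vertex ordering 1 < 2 < 3 < 4 < 5. The simplices of K, each written with vertices in increasing order, are:

  0-simplices (5): [1], [2], [3], [4], [5]
  1-simplices (10): [1,2], [1,3], [1,4], [1,5], [2,3], [2,4], [2,5], [3,4], [3,5], [4,5]
  2-simplices (10): [1,2,3], [1,2,4], [1,2,5], [1,3,4], [1,3,5], [1,4,5], [2,3,4], [2,3,5], [2,4,5], [3,4,5]
  3-simplices (5): [1,2,3,4], [1,2,3,5], [1,2,4,5], [1,3,4,5], [2,3,4,5]

Hence C_0 ≅ Z^5, C_1 ≅ Z^10, C_2 ≅ Z^10, C_3 ≅ Z^5.

Boundary ∂_1: C_1 → C_0 maps an edge to its endpoints' difference, ∂[p,q] = q − p. For instance
  ∂[2,4] = [4] − [2].
This gives a 5×10 integer matrix of rank 4; reducing to Smith normal form yields diagonal entries (1,1,1,1).

∂_2: C_2 → C_1 sends each 2-simplex [p,q,r] to [q,r] − [p,r] + [p,q]. For instance
  ∂[2,3,5] = [3,5] − [2,5] + [2,3],
  ∂[1,4,5] = [4,5] − [1,5] + [1,4].
This gives a 10×10 integer matrix of rank 6; reducing to Smith normal form yields diagonal entries (1,1,1,1,1,1).

The boundary map ∂_3: C_3 → C_2 sends each 3-simplex σ to the alternating sum Σ_i (−1)^i (σ with its i-th vertex removed). For instance
  ∂[1,2,3,5] = [2,3,5] − [1,3,5] + [1,2,5] − [1,2,3],
  ∂[1,2,4,5] = [2,4,5] − [1,4,5] + [1,2,5] − [1,2,4].
The resulting 10×5 matrix has rank 4, and its Smith normal form has invariant factors (1,1,1,1).

From H_k ≅ ker(∂_k) / im(∂_{k+1}) we obtain:

  H_0: rank C_0 − rank ∂_1 = 5 − 4 = 1, and the invariant factors of ∂_1 are all 1, so H_0 ≅ Z.
  H_1: rank ker ∂_1 − rank ∂_2 = (10 − 4) − 6 = 0, and the invariant factors of ∂_2 are all 1, so H_1 ≅ 0.
  H_2: rank ker ∂_2 − rank ∂_3 = (10 − 6) − 4 = 0, and the invariant factors of ∂_3 are all 1, so H_2 ≅ 0.
  H_3: rank ker ∂_3 − rank ∂_4 = (5 − 4) − 0 = 1, and there is no ∂_4, so H_3 ≅ Z.

As a check, the Euler characteristic is 5 − 10 + 10 − 5 = 0, which agrees with 1 − 0 + 0 − 1 = 0.
(K is a triangulation of the 3-sphere S^3.)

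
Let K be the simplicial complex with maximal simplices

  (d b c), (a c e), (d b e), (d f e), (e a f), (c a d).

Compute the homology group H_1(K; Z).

Take the total order a < b < c < d < e < f on the vertex set. Then K (dimension 2) consists of the simplices:

  0-simplices (6): a, b, c, d, e, f
  1-simplices (12): ac, ad, ae, af, bc, bd, be, cd, ce, de, df, ef
  2-simplices (6): acd, ace, aef, bcd, bde, def

so the chain groups are C_0 ≅ Z^6, C_1 ≅ Z^12, C_2 ≅ Z^6.

∂_1: C_1 → C_0 sends each edge [p,q] (with p < q) to q − p. For instance
  ∂bd = d − b.
The 6×12 boundary matrix has rank 5 and Smith normal form diag(1,1,1,1,1).

Boundary ∂_2: C_2 → C_1 acts by ∂[p,q,r] = [q,r] − [p,r] + [p,q]. For instance
  ∂acd = cd − ad + ac,
  ∂bcd = cd − bd + bc.
The resulting 12×6 matrix has rank 6, and its Smith normal form has invariant factors (1,1,1,1,1,1).

From H_k ≅ ker(∂_k) / im(∂_{k+1}) we obtain:

  H_1: rank ker ∂_1 − rank ∂_2 = (12 − 5) − 6 = 1, and the invariant factors of ∂_2 are all 1, so H_1 = Z.

(K is a triangulation of the cylinder S^1 x I.)

H_1 = Z.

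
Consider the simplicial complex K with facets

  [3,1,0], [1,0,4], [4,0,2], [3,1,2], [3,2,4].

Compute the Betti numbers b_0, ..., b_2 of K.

K has 5 vertices, 10 edges, 5 triangles.
rank ∂_0 = 0, rank ∂_1 = 4 ⇒ b_0 = 5 − 0 − 4 = 1; all invariant factors of ∂_1 are 1 so no torsion. So H_0 ≅ Z.
rank ∂_1 = 4, rank ∂_2 = 5 ⇒ b_1 = 10 − 4 − 5 = 1; all invariant factors of ∂_2 are 1 so no torsion. So H_1 ≅ Z.
rank ∂_2 = 5, rank ∂_3 = 0 ⇒ b_2 = 5 − 5 − 0 = 0. So H_2 ≅ 0.

b_0 = 1, b_1 = 1, b_2 = 0.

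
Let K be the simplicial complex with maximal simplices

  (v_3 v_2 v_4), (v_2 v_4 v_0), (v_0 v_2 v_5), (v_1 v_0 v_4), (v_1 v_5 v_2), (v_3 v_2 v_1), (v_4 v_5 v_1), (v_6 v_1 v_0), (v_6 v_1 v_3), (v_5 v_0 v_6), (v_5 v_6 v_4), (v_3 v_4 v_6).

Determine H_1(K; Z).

Fix the vertex order v_0 < v_1 < v_2 < v_3 < v_4 < v_5 < v_6 and write every simplex with vertices in increasing order. Then dim K = 2 and the simplices of K are:

  0-simplices (7): [v_0], [v_1], [v_2], [v_3], [v_4], [v_5], [v_6]
  1-simplices (18): (18 of them)
  2-simplices (12): (12 of them)

so the chain groups are C_0 ≅ Z^7, C_1 ≅ Z^18, C_2 ≅ Z^12.

∂_1: C_1 → C_0 is given by ∂[p,q] = [q] − [p]. For instance
  ∂[v_4,v_5] = [v_5] − [v_4].
This gives a 7×18 integer matrix of rank 6; reducing to Smith normal form yields diagonal entries (1,1,1,1,1,1).

Boundary ∂_2: C_2 → C_1 acts by ∂[p,q,r] = [q,r] − [p,r] + [p,q]. For instance
  ∂[v_0,v_1,v_4] = [v_1,v_4] − [v_0,v_4] + [v_0,v_1],
  ∂[v_3,v_4,v_6] = [v_4,v_6] − [v_3,v_6] + [v_3,v_4].
The 18×12 boundary matrix has rank 12 and Smith normal form diag(1,1,1,1,1,1,1,1,1,1,1,2).

From H_k ≅ ker(∂_k) / im(∂_{k+1}) we obtain:

  H_1: rank ker ∂_1 − rank ∂_2 = (18 − 6) − 12 = 0, and ∂_2 has invariant factor 2 > 1, so H_1 = Z/2Z.

H_1 ≅ Z/2Z.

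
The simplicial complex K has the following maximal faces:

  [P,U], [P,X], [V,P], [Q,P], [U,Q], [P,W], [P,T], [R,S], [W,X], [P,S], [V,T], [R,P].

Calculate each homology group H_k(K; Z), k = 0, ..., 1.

H_0 = Z,  H_1 = Z^4.

K has 9 vertices, 12 edges.
rank ∂_0 = 0, rank ∂_1 = 8 ⇒ b_0 = 9 − 0 − 8 = 1; all invariant factors of ∂_1 are 1 so no torsion. So H_0 = Z.
rank ∂_1 = 8, rank ∂_2 = 0 ⇒ b_1 = 12 − 8 − 0 = 4. So H_1 = Z^4.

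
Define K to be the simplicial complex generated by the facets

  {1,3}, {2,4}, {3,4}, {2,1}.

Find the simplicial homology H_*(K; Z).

H_0 = Z,  H_1 = Z.

K has 4 vertices, 4 edges.
rank ∂_0 = 0, rank ∂_1 = 3 ⇒ b_0 = 4 − 0 − 3 = 1; all invariant factors of ∂_1 are 1 so no torsion. So H_0 ≅ Z.
rank ∂_1 = 3, rank ∂_2 = 0 ⇒ b_1 = 4 − 3 − 0 = 1. So H_1 ≅ Z.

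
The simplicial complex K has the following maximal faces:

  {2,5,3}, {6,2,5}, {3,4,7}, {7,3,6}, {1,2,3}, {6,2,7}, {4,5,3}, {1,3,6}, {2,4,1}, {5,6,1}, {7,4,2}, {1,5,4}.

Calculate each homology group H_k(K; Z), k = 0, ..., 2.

K has 7 vertices, 18 edges, 12 triangles.
rank ∂_0 = 0, rank ∂_1 = 6 ⇒ b_0 = 7 − 0 − 6 = 1; all invariant factors of ∂_1 are 1 so no torsion. So H_0 = Z.
rank ∂_1 = 6, rank ∂_2 = 12 ⇒ b_1 = 18 − 6 − 12 = 0; ∂_2 has invariant factor(s) [2] giving torsion. So H_1 = Z/2.
rank ∂_2 = 12, rank ∂_3 = 0 ⇒ b_2 = 12 − 12 − 0 = 0. So H_2 = 0.

H_0 ≅ Z,  H_1 ≅ Z/2,  H_2 = 0.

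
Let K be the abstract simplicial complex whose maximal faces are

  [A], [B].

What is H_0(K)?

Fix the vertex order A < B and write every simplex with vertices in increasing order. Then dim K = 0 and the simplices of K are:

  0-simplices (2): A, B

giving chain groups C_0 ≅ Z^2.

Reading off H_k = ker ∂_k / im ∂_{k+1}:

  H_0: rank C_0 − rank ∂_1 = 2 − 0 = 2, and there is no ∂_1, so H_0 = Z^2.

H_0 ≅ Z^2.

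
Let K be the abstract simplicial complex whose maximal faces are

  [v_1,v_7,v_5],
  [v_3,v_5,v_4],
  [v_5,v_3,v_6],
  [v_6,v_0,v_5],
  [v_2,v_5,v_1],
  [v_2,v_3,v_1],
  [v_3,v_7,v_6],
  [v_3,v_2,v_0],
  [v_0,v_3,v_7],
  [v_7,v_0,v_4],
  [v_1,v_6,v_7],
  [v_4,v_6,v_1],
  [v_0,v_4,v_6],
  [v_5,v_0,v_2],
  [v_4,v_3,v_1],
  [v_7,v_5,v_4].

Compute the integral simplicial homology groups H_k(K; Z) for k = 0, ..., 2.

Fix the vertex order v_0 < v_1 < v_2 < v_3 < v_4 < v_5 < v_6 < v_7 and write every simplex with vertices in increasing order. Then dim K = 2 and the simplices of K are:

  0-simplices (8): [v_0], [v_1], [v_2], [v_3], [v_4], [v_5], [v_6], [v_7]
  1-simplices (24): (24 of them)
  2-simplices (16): (16 of them)

Hence C_0 ≅ Z^8, C_1 ≅ Z^24, C_2 ≅ Z^16.

The boundary map ∂_1: C_1 → C_0 is given by ∂[p,q] = [q] − [p]. For instance
  ∂[v_1,v_4] = [v_4] − [v_1].
The 8×24 boundary matrix has rank 7 and Smith normal form diag(1,1,1,1,1,1,1).

Boundary ∂_2: C_2 → C_1 acts by ∂[p,q,r] = [q,r] − [p,r] + [p,q]. For instance
  ∂[v_0,v_4,v_7] = [v_4,v_7] − [v_0,v_7] + [v_0,v_4],
  ∂[v_0,v_4,v_6] = [v_4,v_6] − [v_0,v_6] + [v_0,v_4].
This gives a 24×16 integer matrix of rank 15; reducing to Smith normal form yields diagonal entries (1,1,1,1,1,1,1,1,1,1,1,1,1,1,1).

Now H_k = ker ∂_k / im ∂_{k+1}, so:

  H_0: rank C_0 − rank ∂_1 = 8 − 7 = 1, and the invariant factors of ∂_1 are all 1, so H_0 ≅ Z.
  H_1: rank ker ∂_1 − rank ∂_2 = (24 − 7) − 15 = 2, and the invariant factors of ∂_2 are all 1, so H_1 ≅ Z^2.
  H_2: rank ker ∂_2 − rank ∂_3 = (16 − 15) − 0 = 1, and there is no ∂_3, so H_2 ≅ Z.

H_0 = Z,  H_1 = Z^2,  H_2 = Z.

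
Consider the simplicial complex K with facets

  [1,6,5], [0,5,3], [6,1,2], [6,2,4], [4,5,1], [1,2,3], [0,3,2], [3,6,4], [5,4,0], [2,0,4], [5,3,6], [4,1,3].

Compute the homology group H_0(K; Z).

Take the total order 0 < 1 < 2 < 3 < 4 < 5 < 6 on the vertex set. Then K (dimension 2) consists of the simplices:

  0-simplices (7): [0], [1], [2], [3], [4], [5], [6]
  1-simplices (18): [0,2], [0,3], [0,4], [0,5], [1,2], [1,3], [1,4], [1,5], [1,6], [2,3], [2,4], [2,6], [3,4], [3,5], [3,6], [4,5], [4,6], [5,6]
  2-simplices (12): [0,2,3], [0,2,4], [0,3,5], [0,4,5], [1,2,3], [1,2,6], [1,3,4], [1,4,5], [1,5,6], [2,4,6], [3,4,6], [3,5,6]

so the chain groups are C_0 ≅ Z^7, C_1 ≅ Z^18, C_2 ≅ Z^12.

Boundary ∂_1: C_1 → C_0 sends each edge [p,q] (with p < q) to q − p. For instance
  ∂[2,3] = [3] − [2].
As a 7×18 matrix over Z this has rank 6, with invariant factors (1,1,1,1,1,1).

∂_2: C_2 → C_1 maps a triangle to the signed sum of its edges. For instance
  ∂[3,4,6] = [4,6] − [3,6] + [3,4],
  ∂[1,3,4] = [3,4] − [1,4] + [1,3].
This gives a 18×12 integer matrix of rank 12; reducing to Smith normal form yields diagonal entries (1,1,1,1,1,1,1,1,1,1,1,2).

Reading off H_k = ker ∂_k / im ∂_{k+1}:

  H_0: rank C_0 − rank ∂_1 = 7 − 6 = 1, and the invariant factors of ∂_1 are all 1, so H_0 = Z.

(K is a triangulation of the real projective plane RP^2.)

H_0 = Z.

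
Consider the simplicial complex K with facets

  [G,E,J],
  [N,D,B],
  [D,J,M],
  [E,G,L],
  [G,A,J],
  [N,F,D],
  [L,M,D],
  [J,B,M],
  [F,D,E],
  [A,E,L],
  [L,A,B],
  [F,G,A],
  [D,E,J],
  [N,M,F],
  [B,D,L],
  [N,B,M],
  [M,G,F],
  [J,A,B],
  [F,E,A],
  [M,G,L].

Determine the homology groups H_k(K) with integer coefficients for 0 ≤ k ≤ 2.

H_0 = Z,  H_1 = Z × Z/2,  H_2 = 0.

Fix the vertex order A < B < D < E < F < G < J < L < M < N and write every simplex with vertices in increasing order. Then dim K = 2 and the simplices of K are:

  0-simplices (10): A, B, D, E, F, G, J, L, M, N
  1-simplices (30): AB, AE, AF, AG, AJ, AL, BD, BJ, BL, BM, BN, DE, DF, DJ, DL, DM, DN, EF, EG, EJ, EL, FG, FM, FN, GJ, GL, GM, JM, LM, MN
  2-simplices (20): ABJ, ABL, AEF, AEL, AFG, AGJ, BDL, BDN, BJM, BMN, DEF, DEJ, DFN, DJM, DLM, EGJ, EGL, FGM, FMN, GLM

so the chain groups are C_0 ≅ Z^10, C_1 ≅ Z^30, C_2 ≅ Z^20.

∂_1: C_1 → C_0 sends each edge [p,q] (with p < q) to q − p. For instance
  ∂BL = L − B.
The 10×30 boundary matrix has rank 9 and Smith normal form diag(1,1,1,1,1,1,1,1,1).

The boundary map ∂_2: C_2 → C_1 maps a triangle to the signed sum of its edges. For instance
  ∂AFG = FG − AG + AF,
  ∂BJM = JM − BM + BJ.
As a 30×20 matrix over Z this has rank 20, with invariant factors (1,1,1,1,1,1,1,1,1,1,1,1,1,1,1,1,1,1,1,2).

From H_k ≅ ker(∂_k) / im(∂_{k+1}) we obtain:

  H_0: rank C_0 − rank ∂_1 = 10 − 9 = 1, and the invariant factors of ∂_1 are all 1, so H_0 = Z.
  H_1: rank ker ∂_1 − rank ∂_2 = (30 − 9) − 20 = 1, and ∂_2 has invariant factor 2 > 1, so H_1 = Z × Z/2.
  H_2: rank ker ∂_2 − rank ∂_3 = (20 − 20) − 0 = 0, and there is no ∂_3, so H_2 = 0.

As a check, the Euler characteristic is 10 − 30 + 20 = 0, which agrees with 1 − 1 + 0 = 0.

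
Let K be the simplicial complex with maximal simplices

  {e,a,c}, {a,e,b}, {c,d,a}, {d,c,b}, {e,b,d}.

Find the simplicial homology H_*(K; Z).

Take the total order a < b < c < d < e on the vertex set. Then K (dimension 2) consists of the simplices:

  0-simplices (5): a, b, c, d, e
  1-simplices (10): ab, ac, ad, ae, bc, bd, be, cd, ce, de
  2-simplices (5): abe, acd, ace, bcd, bde

giving chain groups C_0 ≅ Z^5, C_1 ≅ Z^10, C_2 ≅ Z^5.

∂_1: C_1 → C_0 is given by ∂[p,q] = [q] − [p]. For instance
  ∂ac = c − a.
This gives a 5×10 integer matrix of rank 4; reducing to Smith normal form yields diagonal entries (1,1,1,1).

The boundary map ∂_2: C_2 → C_1 sends each 2-simplex [p,q,r] to [q,r] − [p,r] + [p,q]. For instance
  ∂bcd = cd − bd + bc,
  ∂abe = be − ae + ab.
As a 10×5 matrix over Z this has rank 5, with invariant factors (1,1,1,1,1).

Now H_k = ker ∂_k / im ∂_{k+1}, so:

  H_0: rank C_0 − rank ∂_1 = 5 − 4 = 1, and the invariant factors of ∂_1 are all 1, so H_0 ≅ Z.
  H_1: rank ker ∂_1 − rank ∂_2 = (10 − 4) − 5 = 1, and the invariant factors of ∂_2 are all 1, so H_1 ≅ Z.
  H_2: rank ker ∂_2 − rank ∂_3 = (5 − 5) − 0 = 0, and there is no ∂_3, so H_2 ≅ 0.

H_0 = Z,  H_1 = Z,  H_2 = 0.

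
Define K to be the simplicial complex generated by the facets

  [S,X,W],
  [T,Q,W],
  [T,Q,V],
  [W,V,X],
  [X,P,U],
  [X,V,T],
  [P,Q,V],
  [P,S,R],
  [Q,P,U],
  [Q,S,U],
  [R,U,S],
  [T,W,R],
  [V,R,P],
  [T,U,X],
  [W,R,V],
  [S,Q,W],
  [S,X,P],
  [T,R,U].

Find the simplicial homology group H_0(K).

H_0 = Z.

K has 9 vertices, 27 edges, 18 triangles.
rank ∂_0 = 0, rank ∂_1 = 8 ⇒ b_0 = 9 − 0 − 8 = 1; all invariant factors of ∂_1 are 1 so no torsion. So H_0 = Z.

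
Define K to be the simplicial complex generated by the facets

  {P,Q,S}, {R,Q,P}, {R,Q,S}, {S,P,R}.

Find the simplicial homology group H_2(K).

H_2 ≅ Z.

Fix the vertex order P < Q < R < S and write every simplex with vertices in increasing order. Then dim K = 2 and the simplices of K are:

  0-simplices (4): P, Q, R, S
  1-simplices (6): PQ, PR, PS, QR, QS, RS
  2-simplices (4): PQR, PQS, PRS, QRS

giving chain groups C_0 ≅ Z^4, C_1 ≅ Z^6, C_2 ≅ Z^4.

The boundary map ∂_1: C_1 → C_0 sends each edge [p,q] (with p < q) to q − p. For instance
  ∂QS = S − Q.
The resulting 4×6 matrix has rank 3, and its Smith normal form has invariant factors (1,1,1).

Boundary ∂_2: C_2 → C_1 acts by ∂[p,q,r] = [q,r] − [p,r] + [p,q]. For instance
  ∂PRS = RS − PS + PR,
  ∂QRS = RS − QS + QR.
This gives a 6×4 integer matrix of rank 3; reducing to Smith normal form yields diagonal entries (1,1,1).

Now H_k = ker ∂_k / im ∂_{k+1}, so:

  H_2: rank ker ∂_2 − rank ∂_3 = (4 − 3) − 0 = 1, and there is no ∂_3, so H_2 ≅ Z.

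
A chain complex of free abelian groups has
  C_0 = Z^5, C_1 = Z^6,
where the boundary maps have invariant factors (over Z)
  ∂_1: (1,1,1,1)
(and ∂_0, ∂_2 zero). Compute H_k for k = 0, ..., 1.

H_0 ≅ Z,  H_1 ≅ Z^2.

H_0: b_0 = 5 − 0 − 4 = 1; torsion from ∂_1 factors > 1: none. So H_0 ≅ Z.
H_1: b_1 = 6 − 4 − 0 = 2; torsion from ∂_2 factors > 1: none. So H_1 ≅ Z^2.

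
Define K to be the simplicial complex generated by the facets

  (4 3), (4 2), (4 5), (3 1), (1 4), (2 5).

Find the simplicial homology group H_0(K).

We work with the vertex ordering 1 < 2 < 3 < 4 < 5. The simplices of K, each written with vertices in increasing order, are:

  0-simplices (5): [1], [2], [3], [4], [5]
  1-simplices (6): [1,3], [1,4], [2,4], [2,5], [3,4], [4,5]

Hence C_0 ≅ Z^5, C_1 ≅ Z^6.

Boundary ∂_1: C_1 → C_0 maps an edge to its endpoints' difference, ∂[p,q] = q − p. For instance
  ∂[3,4] = [4] − [3].
This gives a 5×6 integer matrix of rank 4; reducing to Smith normal form yields diagonal entries (1,1,1,1).

Now H_k = ker ∂_k / im ∂_{k+1}, so:

  H_0: rank C_0 − rank ∂_1 = 5 − 4 = 1, and the invariant factors of ∂_1 are all 1, so H_0 = Z.

(K is a triangulation of a wedge of 2 circles.)

H_0 ≅ Z.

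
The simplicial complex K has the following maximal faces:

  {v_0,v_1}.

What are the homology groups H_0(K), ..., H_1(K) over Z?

H_0 = Z,  H_1 = 0.

K has 2 vertices, 1 edge.
rank ∂_0 = 0, rank ∂_1 = 1 ⇒ b_0 = 2 − 0 − 1 = 1; all invariant factors of ∂_1 are 1 so no torsion. So H_0 ≅ Z.
rank ∂_1 = 1, rank ∂_2 = 0 ⇒ b_1 = 1 − 1 − 0 = 0. So H_1 ≅ 0.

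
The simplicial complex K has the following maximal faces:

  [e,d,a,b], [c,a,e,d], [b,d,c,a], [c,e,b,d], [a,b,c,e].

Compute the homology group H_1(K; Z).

K has 5 vertices, 10 edges, 10 triangles, 5 3-simplices.
rank ∂_1 = 4, rank ∂_2 = 6 ⇒ b_1 = 10 − 4 − 6 = 0; all invariant factors of ∂_2 are 1 so no torsion. So H_1 = 0.

H_1 ≅ 0.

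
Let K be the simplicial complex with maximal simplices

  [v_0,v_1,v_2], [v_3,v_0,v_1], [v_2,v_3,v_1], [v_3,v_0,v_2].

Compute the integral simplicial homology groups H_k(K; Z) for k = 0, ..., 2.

Order the vertices as v_0 < v_1 < v_2 < v_3. Listing each simplex with vertices in this order, K has dimension 2 with simplices:

  0-simplices (4): [v_0], [v_1], [v_2], [v_3]
  1-simplices (6): [v_0,v_1], [v_0,v_2], [v_0,v_3], [v_1,v_2], [v_1,v_3], [v_2,v_3]
  2-simplices (4): [v_0,v_1,v_2], [v_0,v_1,v_3], [v_0,v_2,v_3], [v_1,v_2,v_3]

Hence C_0 ≅ Z^4, C_1 ≅ Z^6, C_2 ≅ Z^4.

The boundary map ∂_1: C_1 → C_0 sends each edge [p,q] (with p < q) to q − p.
This gives a 4×6 integer matrix of rank 3; reducing to Smith normal form yields diagonal entries (1,1,1).

The boundary map ∂_2: C_2 → C_1 acts by ∂[p,q,r] = [q,r] − [p,r] + [p,q]. For instance
  ∂[v_0,v_2,v_3] = [v_2,v_3] − [v_0,v_3] + [v_0,v_2],
  ∂[v_0,v_1,v_2] = [v_1,v_2] − [v_0,v_2] + [v_0,v_1].
This gives a 6×4 integer matrix of rank 3; reducing to Smith normal form yields diagonal entries (1,1,1).

Now H_k = ker ∂_k / im ∂_{k+1}, so:

  H_0: rank C_0 − rank ∂_1 = 4 − 3 = 1, and the invariant factors of ∂_1 are all 1, so H_0 ≅ Z.
  H_1: rank ker ∂_1 − rank ∂_2 = (6 − 3) − 3 = 0, and the invariant factors of ∂_2 are all 1, so H_1 ≅ 0.
  H_2: rank ker ∂_2 − rank ∂_3 = (4 − 3) − 0 = 1, and there is no ∂_3, so H_2 ≅ Z.

As a check, the Euler characteristic is 4 − 6 + 4 = 2, which agrees with 1 − 0 + 1 = 2.

H_0 = Z,  H_1 = 0,  H_2 = Z.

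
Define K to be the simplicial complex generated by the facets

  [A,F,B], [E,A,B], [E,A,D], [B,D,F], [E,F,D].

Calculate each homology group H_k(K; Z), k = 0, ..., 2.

H_0 = Z,  H_1 = Z,  H_2 = 0.

K has 5 vertices, 10 edges, 5 triangles.
rank ∂_0 = 0, rank ∂_1 = 4 ⇒ b_0 = 5 − 0 − 4 = 1; all invariant factors of ∂_1 are 1 so no torsion. So H_0 ≅ Z.
rank ∂_1 = 4, rank ∂_2 = 5 ⇒ b_1 = 10 − 4 − 5 = 1; all invariant factors of ∂_2 are 1 so no torsion. So H_1 ≅ Z.
rank ∂_2 = 5, rank ∂_3 = 0 ⇒ b_2 = 5 − 5 − 0 = 0. So H_2 ≅ 0.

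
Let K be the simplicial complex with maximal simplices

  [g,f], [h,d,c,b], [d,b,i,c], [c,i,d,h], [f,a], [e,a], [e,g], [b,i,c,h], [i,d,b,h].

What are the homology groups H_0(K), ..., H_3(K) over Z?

Order the vertices as a < b < c < d < e < f < g < h < i. Listing each simplex with vertices in this order, K has dimension 3 with simplices:

  0-simplices (9): a, b, c, d, e, f, g, h, i
  1-simplices (14): ae, af, bc, bd, bh, bi, cd, ch, ci, dh, di, eg, fg, hi
  2-simplices (10): bcd, bch, bci, bdh, bdi, bhi, cdh, cdi, chi, dhi
  3-simplices (5): bcdh, bcdi, bchi, bdhi, cdhi

so the chain groups are C_0 ≅ Z^9, C_1 ≅ Z^14, C_2 ≅ Z^10, C_3 ≅ Z^5.

Boundary ∂_1: C_1 → C_0 sends each edge [p,q] (with p < q) to q − p. For instance
  ∂eg = g − e.
This gives a 9×14 integer matrix of rank 7; reducing to Smith normal form yields diagonal entries (1,1,1,1,1,1,1).

∂_2: C_2 → C_1 sends each 2-simplex [p,q,r] to [q,r] − [p,r] + [p,q]. For instance
  ∂bdi = di − bi + bd,
  ∂bcd = cd − bd + bc.
This gives a 14×10 integer matrix of rank 6; reducing to Smith normal form yields diagonal entries (1,1,1,1,1,1).

Boundary ∂_3: C_3 → C_2 sends each 3-simplex σ to the alternating sum Σ_i (−1)^i (σ with its i-th vertex removed). For instance
  ∂bchi = chi − bhi + bci − bch,
  ∂cdhi = dhi − chi + cdi − cdh.
This gives a 10×5 integer matrix of rank 4; reducing to Smith normal form yields diagonal entries (1,1,1,1).

Reading off H_k = ker ∂_k / im ∂_{k+1}:

  H_0: rank C_0 − rank ∂_1 = 9 − 7 = 2, and the invariant factors of ∂_1 are all 1, so H_0 = Z^2.
  H_1: rank ker ∂_1 − rank ∂_2 = (14 − 7) − 6 = 1, and the invariant factors of ∂_2 are all 1, so H_1 = Z.
  H_2: rank ker ∂_2 − rank ∂_3 = (10 − 6) − 4 = 0, and the invariant factors of ∂_3 are all 1, so H_2 = 0.
  H_3: rank ker ∂_3 − rank ∂_4 = (5 − 4) − 0 = 1, and there is no ∂_4, so H_3 = Z.

(K is a triangulation of the disjoint union of the circle S^1 and the 3-sphere S^3.)

H_0 = Z^2,  H_1 = Z,  H_2 = 0,  H_3 = Z.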